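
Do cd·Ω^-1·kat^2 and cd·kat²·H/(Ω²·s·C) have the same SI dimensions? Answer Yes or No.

Left side:
  Ω = V/A (resistance = voltage per current),
      = kg·m²·s⁻³·A⁻².
  So Ω⁻¹ = kg⁻¹·m⁻²·s³·A².
  kat = mol/s = s⁻¹·mol (catalytic activity).
  So kat² = s⁻²·mol².
  Combining: cd·Ω⁻¹·kat² = cd · (kg⁻¹·m⁻²·s³·A²) · (s⁻²·mol²) = kg⁻¹·m⁻²·s·A²·mol²·cd.
Right side:
  Ω = V/A (resistance = voltage per current),
      = kg·m²·s⁻³·A⁻².
  So Ω⁻² = kg⁻²·m⁻⁴·s⁶·A⁴.
  kat = mol/s = s⁻¹·mol (catalytic activity).
  So kat² = s⁻²·mol².
  H = Wb/A (inductance = flux per current),
      = kg·m²·s⁻²·A⁻².
  C = A·s = s·A (charge = current × time).
  So C⁻¹ = s⁻¹·A⁻¹.
  Combining: cd·Ω⁻²·kat²·H·s⁻¹·C⁻¹ = cd · (kg⁻²·m⁻⁴·s⁶·A⁴) · (s⁻²·mol²) · (kg·m²·s⁻²·A⁻²) · s⁻¹ · (s⁻¹·A⁻¹) = kg⁻¹·m⁻²·A·mol²·cd.
Left is kg⁻¹·m⁻²·s·A²·mol²·cd; right is kg⁻¹·m⁻²·A·mol²·cd — different.

No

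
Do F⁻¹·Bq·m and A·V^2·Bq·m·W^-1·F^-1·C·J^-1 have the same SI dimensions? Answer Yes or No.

Yes

Left side:
  F = kg⁻¹·m⁻²·s⁴·A².
  So F⁻¹ = kg·m²·s⁻⁴·A⁻².
  Bq = s⁻¹.
  Combining: F⁻¹·Bq·m = (kg·m²·s⁻⁴·A⁻²) · s⁻¹ · m = kg·m³·s⁻⁵·A⁻².
Right side:
  V = kg·m²·s⁻³·A⁻¹.
  So V² = kg²·m⁴·s⁻⁶·A⁻².
  Bq = s⁻¹.
  W = kg·m²·s⁻³.
  So W⁻¹ = kg⁻¹·m⁻²·s³.
  F = kg⁻¹·m⁻²·s⁴·A².
  So F⁻¹ = kg·m²·s⁻⁴·A⁻².
  C = s·A.
  J = kg·m²·s⁻².
  So J⁻¹ = kg⁻¹·m⁻²·s².
  Combining: A·V²·Bq·m·W⁻¹·F⁻¹·C·J⁻¹ = A · (kg²·m⁴·s⁻⁶·A⁻²) · s⁻¹ · m · (kg⁻¹·m⁻²·s³) · (kg·m²·s⁻⁴·A⁻²) · (s·A) · (kg⁻¹·m⁻²·s²) = kg·m³·s⁻⁵·A⁻².
Both reduce to kg·m³·s⁻⁵·A⁻².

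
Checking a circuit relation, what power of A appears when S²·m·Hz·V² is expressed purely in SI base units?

2

S = kg⁻¹·m⁻²·s³·A².
So S² = kg⁻²·m⁻⁴·s⁶·A⁴.
Hz = s⁻¹.
V = kg·m²·s⁻³·A⁻¹.
So V² = kg²·m⁴·s⁻⁶·A⁻².
Combining: S²·m·Hz·V² = (kg⁻²·m⁻⁴·s⁶·A⁴) · m · s⁻¹ · (kg²·m⁴·s⁻⁶·A⁻²) = m·s⁻¹·A².
The exponent of A is 2.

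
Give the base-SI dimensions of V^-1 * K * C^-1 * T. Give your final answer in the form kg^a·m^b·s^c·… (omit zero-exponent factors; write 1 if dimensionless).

m⁻²·A⁻¹·K

V = kg·m²·s⁻³·A⁻¹.
So V⁻¹ = kg⁻¹·m⁻²·s³·A.
C = s·A.
So C⁻¹ = s⁻¹·A⁻¹.
T = kg·s⁻²·A⁻¹.
Combining: V⁻¹·K·C⁻¹·T = (kg⁻¹·m⁻²·s³·A) · K · (s⁻¹·A⁻¹) · (kg·s⁻²·A⁻¹) = m⁻²·A⁻¹·K.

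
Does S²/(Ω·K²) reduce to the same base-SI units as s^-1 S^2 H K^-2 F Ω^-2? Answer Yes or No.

No

Left side:
  Ω = V/A (resistance = voltage per current),
      = kg·m²·s⁻³·A⁻².
  So Ω⁻¹ = kg⁻¹·m⁻²·s³·A².
  S = 1/Ω (conductance is reciprocal resistance),
      = kg⁻¹·m⁻²·s³·A².
  So S² = kg⁻²·m⁻⁴·s⁶·A⁴.
  Combining: Ω⁻¹·K⁻²·S² = (kg⁻¹·m⁻²·s³·A²) · K⁻² · (kg⁻²·m⁻⁴·s⁶·A⁴) = kg⁻³·m⁻⁶·s⁹·A⁶·K⁻².
Right side:
  S = 1/Ω (conductance is reciprocal resistance),
      = kg⁻¹·m⁻²·s³·A².
  So S² = kg⁻²·m⁻⁴·s⁶·A⁴.
  H = Wb/A (inductance = flux per current),
      = kg·m²·s⁻²·A⁻².
  F = C/V (capacitance = charge per voltage),
      = A·s/(kg·m²·s⁻³·A⁻¹) (substituting C and V),
      = kg⁻¹·m⁻²·s⁴·A².
  Ω = V/A (resistance = voltage per current),
      = kg·m²·s⁻³·A⁻².
  So Ω⁻² = kg⁻²·m⁻⁴·s⁶·A⁴.
  Combining: s⁻¹·S²·H·K⁻²·F·Ω⁻² = s⁻¹ · (kg⁻²·m⁻⁴·s⁶·A⁴) · (kg·m²·s⁻²·A⁻²) · K⁻² · (kg⁻¹·m⁻²·s⁴·A²) · (kg⁻²·m⁻⁴·s⁶·A⁴) = kg⁻⁴·m⁻⁸·s¹³·A⁸·K⁻².
Left is kg⁻³·m⁻⁶·s⁹·A⁶·K⁻²; right is kg⁻⁴·m⁻⁸·s¹³·A⁸·K⁻² — different.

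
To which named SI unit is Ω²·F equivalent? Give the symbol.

H

Ω = kg·m²·s⁻³·A⁻².
So Ω² = kg²·m⁴·s⁻⁶·A⁻⁴.
F = kg⁻¹·m⁻²·s⁴·A².
Combining: Ω²·F = (kg²·m⁴·s⁻⁶·A⁻⁴) · (kg⁻¹·m⁻²·s⁴·A²) = kg·m²·s⁻²·A⁻².
kg·m²·s⁻²·A⁻² is the base-SI form of the henry.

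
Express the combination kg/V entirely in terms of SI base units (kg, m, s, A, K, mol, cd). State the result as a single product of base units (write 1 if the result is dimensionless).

V = W/A (potential = power per current),
    = kg·m²·s⁻³·A⁻¹.
So V⁻¹ = kg⁻¹·m⁻²·s³·A.
Combining: V⁻¹·kg = (kg⁻¹·m⁻²·s³·A) · kg = m⁻²·s³·A.

m⁻²·s³·A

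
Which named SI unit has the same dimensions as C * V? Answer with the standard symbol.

J

C = s·A.
V = kg·m²·s⁻³·A⁻¹.
Combining: C·V = (s·A) · (kg·m²·s⁻³·A⁻¹) = kg·m²·s⁻².
kg·m²·s⁻² is the base-SI form of the joule.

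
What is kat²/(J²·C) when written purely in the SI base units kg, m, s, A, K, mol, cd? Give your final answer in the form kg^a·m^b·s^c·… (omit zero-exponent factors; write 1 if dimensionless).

J = N·m (work = force × distance),
    = kg·m²·s⁻².
So J⁻² = kg⁻²·m⁻⁴·s⁴.
kat = mol/s = s⁻¹·mol (catalytic activity).
So kat² = s⁻²·mol².
C = A·s = s·A (charge = current × time).
So C⁻¹ = s⁻¹·A⁻¹.
Combining: J⁻²·kat²·C⁻¹ = (kg⁻²·m⁻⁴·s⁴) · (s⁻²·mol²) · (s⁻¹·A⁻¹) = kg⁻²·m⁻⁴·s·A⁻¹·mol².

kg⁻²·m⁻⁴·s·A⁻¹·mol²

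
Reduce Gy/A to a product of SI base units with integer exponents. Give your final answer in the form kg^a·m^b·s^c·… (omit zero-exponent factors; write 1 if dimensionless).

Gy = J/kg (absorbed dose = energy per mass),
    = m²·s⁻².
Combining: Gy·A⁻¹ = (m²·s⁻²) · A⁻¹ = m²·s⁻²·A⁻¹.

m²·s⁻²·A⁻¹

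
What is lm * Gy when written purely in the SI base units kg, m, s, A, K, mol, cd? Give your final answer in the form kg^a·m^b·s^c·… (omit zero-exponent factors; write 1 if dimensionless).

lm = cd.
Gy = m²·s⁻².
Combining: lm·Gy = cd · (m²·s⁻²) = m²·s⁻²·cd.

m²·s⁻²·cd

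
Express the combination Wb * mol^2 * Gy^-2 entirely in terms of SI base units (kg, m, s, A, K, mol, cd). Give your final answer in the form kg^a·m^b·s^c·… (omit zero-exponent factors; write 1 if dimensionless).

kg·m⁻²·s²·A⁻¹·mol²

Wb = V·s (flux: a volt is a weber per second),
    = kg·m²·s⁻²·A⁻¹.
Gy = J/kg (absorbed dose = energy per mass),
    = m²·s⁻².
So Gy⁻² = m⁻⁴·s⁴.
Combining: Wb·mol²·Gy⁻² = (kg·m²·s⁻²·A⁻¹) · mol² · (m⁻⁴·s⁴) = kg·m⁻²·s²·A⁻¹·mol².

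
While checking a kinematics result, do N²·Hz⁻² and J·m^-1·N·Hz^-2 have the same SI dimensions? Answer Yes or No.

Left side:
  N = kg·m/s² = kg·m·s⁻² (force = mass × acceleration).
  So N² = kg²·m²·s⁻⁴.
  Hz = 1/s = s⁻¹ (frequency is cycles per second).
  So Hz⁻² = s².
  Combining: N²·Hz⁻² = (kg²·m²·s⁻⁴) · s² = kg²·m²·s⁻².
Right side:
  J = kg·m²·s⁻².
  N = kg·m·s⁻².
  Hz = s⁻¹.
  So Hz⁻² = s².
  Combining: J·m⁻¹·N·Hz⁻² = (kg·m²·s⁻²) · m⁻¹ · (kg·m·s⁻²) · s² = kg²·m²·s⁻².
Both reduce to kg²·m²·s⁻².

Yes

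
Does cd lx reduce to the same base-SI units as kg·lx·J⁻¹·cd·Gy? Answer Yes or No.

Left side:
  lx = lm/m² (illuminance = luminous flux per area),
      = m⁻²·cd.
  Combining: cd·lx = cd · (m⁻²·cd) = m⁻²·cd².
Right side:
  lx = lm/m² (illuminance = luminous flux per area),
      = m⁻²·cd.
  J = N·m (work = force × distance),
      = kg·m²·s⁻².
  So J⁻¹ = kg⁻¹·m⁻²·s².
  Gy = J/kg (absorbed dose = energy per mass),
      = m²·s⁻².
  Combining: kg·lx·J⁻¹·cd·Gy = kg · (m⁻²·cd) · (kg⁻¹·m⁻²·s²) · cd · (m²·s⁻²) = m⁻²·cd².
Both reduce to m⁻²·cd².

Yes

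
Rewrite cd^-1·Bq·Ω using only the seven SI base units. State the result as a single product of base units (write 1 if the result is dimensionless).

kg·m²·s⁻⁴·A⁻²·cd⁻¹

Bq = s⁻¹.
Ω = kg·m²·s⁻³·A⁻².
Combining: cd⁻¹·Bq·Ω = cd⁻¹ · s⁻¹ · (kg·m²·s⁻³·A⁻²) = kg·m²·s⁻⁴·A⁻²·cd⁻¹.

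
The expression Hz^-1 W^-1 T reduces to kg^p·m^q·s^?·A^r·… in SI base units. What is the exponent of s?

2

Hz = 1/s = s⁻¹ (frequency is cycles per second).
So Hz⁻¹ = s.
W = J/s (power = energy per time),
    = kg·m²·s⁻³.
So W⁻¹ = kg⁻¹·m⁻²·s³.
T = Wb/m² (flux density = flux per area),
    = kg·s⁻²·A⁻¹.
Combining: Hz⁻¹·W⁻¹·T = s · (kg⁻¹·m⁻²·s³) · (kg·s⁻²·A⁻¹) = m⁻²·s²·A⁻¹.
The exponent of s is 2.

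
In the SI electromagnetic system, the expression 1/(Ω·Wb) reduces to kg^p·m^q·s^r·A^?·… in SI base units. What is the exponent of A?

3

Ω = V/A (resistance = voltage per current),
    = kg·m²·s⁻³·A⁻².
So Ω⁻¹ = kg⁻¹·m⁻²·s³·A².
Wb = V·s (flux: a volt is a weber per second),
    = kg·m²·s⁻²·A⁻¹.
So Wb⁻¹ = kg⁻¹·m⁻²·s²·A.
Combining: Ω⁻¹·Wb⁻¹ = (kg⁻¹·m⁻²·s³·A²) · (kg⁻¹·m⁻²·s²·A) = kg⁻²·m⁻⁴·s⁵·A³.
The exponent of A is 3.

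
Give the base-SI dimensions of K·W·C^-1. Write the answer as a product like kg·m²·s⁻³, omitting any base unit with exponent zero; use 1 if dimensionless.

kg·m²·s⁻⁴·A⁻¹·K

W = J/s (power = energy per time),
    = kg·m²·s⁻³.
C = A·s = s·A (charge = current × time).
So C⁻¹ = s⁻¹·A⁻¹.
Combining: K·W·C⁻¹ = K · (kg·m²·s⁻³) · (s⁻¹·A⁻¹) = kg·m²·s⁻⁴·A⁻¹·K.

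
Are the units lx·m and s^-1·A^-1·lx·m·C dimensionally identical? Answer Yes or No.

Left side:
  lx = lm/m² (illuminance = luminous flux per area),
      = m⁻²·cd.
  Combining: lx·m = (m⁻²·cd) · m = m⁻¹·cd.
Right side:
  lx = lm/m² (illuminance = luminous flux per area),
      = m⁻²·cd.
  C = A·s = s·A (charge = current × time).
  Combining: s⁻¹·A⁻¹·lx·m·C = s⁻¹ · A⁻¹ · (m⁻²·cd) · m · (s·A) = m⁻¹·cd.
Both reduce to m⁻¹·cd.

Yes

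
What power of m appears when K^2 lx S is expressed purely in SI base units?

-4

lx = lm/m² (illuminance = luminous flux per area),
    = m⁻²·cd.
S = 1/Ω (conductance is reciprocal resistance),
    = kg⁻¹·m⁻²·s³·A².
Combining: K²·lx·S = K² · (m⁻²·cd) · (kg⁻¹·m⁻²·s³·A²) = kg⁻¹·m⁻⁴·s³·A²·K²·cd.
The exponent of m is -4.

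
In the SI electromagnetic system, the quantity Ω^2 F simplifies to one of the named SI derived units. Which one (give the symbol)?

H

Ω = V/A (resistance = voltage per current),
    = kg·m²·s⁻³·A⁻².
So Ω² = kg²·m⁴·s⁻⁶·A⁻⁴.
F = C/V (capacitance = charge per voltage),
    = A·s/(kg·m²·s⁻³·A⁻¹) (substituting C and V),
    = kg⁻¹·m⁻²·s⁴·A².
Combining: Ω²·F = (kg²·m⁴·s⁻⁶·A⁻⁴) · (kg⁻¹·m⁻²·s⁴·A²) = kg·m²·s⁻²·A⁻².
kg·m²·s⁻²·A⁻² is the base-SI form of the henry.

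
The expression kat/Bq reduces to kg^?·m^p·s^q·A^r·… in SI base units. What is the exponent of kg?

0

Bq = s⁻¹.
So Bq⁻¹ = s.
kat = s⁻¹·mol.
Combining: Bq⁻¹·kat = s · (s⁻¹·mol) = mol.
The exponent of kg is 0.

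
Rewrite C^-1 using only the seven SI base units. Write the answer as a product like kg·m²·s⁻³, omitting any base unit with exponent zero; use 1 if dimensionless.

s⁻¹·A⁻¹

C = A·s = s·A (charge = current × time).
So C⁻¹ = s⁻¹·A⁻¹.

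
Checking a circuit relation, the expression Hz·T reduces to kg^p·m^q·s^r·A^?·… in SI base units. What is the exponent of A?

Hz = 1/s = s⁻¹ (frequency is cycles per second).
T = Wb/m² (flux density = flux per area),
    = kg·s⁻²·A⁻¹.
Combining: Hz·T = s⁻¹ · (kg·s⁻²·A⁻¹) = kg·s⁻³·A⁻¹.
The exponent of A is -1.

-1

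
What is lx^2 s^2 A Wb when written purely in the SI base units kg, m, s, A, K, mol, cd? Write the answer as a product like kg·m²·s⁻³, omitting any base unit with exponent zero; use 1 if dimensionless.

lx = lm/m² (illuminance = luminous flux per area),
    = m⁻²·cd.
So lx² = m⁻⁴·cd².
Wb = V·s (flux: a volt is a weber per second),
    = kg·m²·s⁻²·A⁻¹.
Combining: lx²·s²·A·Wb = (m⁻⁴·cd²) · s² · A · (kg·m²·s⁻²·A⁻¹) = kg·m⁻²·cd².

kg·m⁻²·cd²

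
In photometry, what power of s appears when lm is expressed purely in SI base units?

lm = cd·sr = cd (luminous flux; sr is dimensionless).
The exponent of s is 0.

0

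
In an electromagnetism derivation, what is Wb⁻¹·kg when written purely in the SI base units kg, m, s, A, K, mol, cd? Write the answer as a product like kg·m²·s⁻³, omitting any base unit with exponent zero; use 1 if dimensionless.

m⁻²·s²·A

Wb = kg·m²·s⁻²·A⁻¹.
So Wb⁻¹ = kg⁻¹·m⁻²·s²·A.
Combining: Wb⁻¹·kg = (kg⁻¹·m⁻²·s²·A) · kg = m⁻²·s²·A.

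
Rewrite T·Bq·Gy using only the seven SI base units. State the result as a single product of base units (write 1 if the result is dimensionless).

kg·m²·s⁻⁵·A⁻¹

T = Wb/m² (flux density = flux per area),
    = kg·s⁻²·A⁻¹.
Bq = 1/s = s⁻¹ (activity is decays per second).
Gy = J/kg (absorbed dose = energy per mass),
    = m²·s⁻².
Combining: T·Bq·Gy = (kg·s⁻²·A⁻¹) · s⁻¹ · (m²·s⁻²) = kg·m²·s⁻⁵·A⁻¹.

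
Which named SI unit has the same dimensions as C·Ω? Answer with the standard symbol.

Wb

C = A·s = s·A (charge = current × time).
Ω = V/A (resistance = voltage per current),
    = kg·m²·s⁻³·A⁻².
Combining: C·Ω = (s·A) · (kg·m²·s⁻³·A⁻²) = kg·m²·s⁻²·A⁻¹.
kg·m²·s⁻²·A⁻¹ is the base-SI form of the weber.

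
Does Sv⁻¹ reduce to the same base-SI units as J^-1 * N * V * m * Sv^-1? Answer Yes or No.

Left side:
  Sv = J/kg (equivalent dose = energy per mass),
      = m²·s⁻².
  So Sv⁻¹ = m⁻²·s².
Right side:
  J = N·m (work = force × distance),
      = kg·m²·s⁻².
  So J⁻¹ = kg⁻¹·m⁻²·s².
  N = kg·m/s² = kg·m·s⁻² (force = mass × acceleration).
  V = W/A (potential = power per current),
      = kg·m²·s⁻³·A⁻¹.
  Sv = J/kg (equivalent dose = energy per mass),
      = m²·s⁻².
  So Sv⁻¹ = m⁻²·s².
  Combining: J⁻¹·N·V·m·Sv⁻¹ = (kg⁻¹·m⁻²·s²) · (kg·m·s⁻²) · (kg·m²·s⁻³·A⁻¹) · m · (m⁻²·s²) = kg·s⁻¹·A⁻¹.
Left is m⁻²·s²; right is kg·s⁻¹·A⁻¹ — different.

No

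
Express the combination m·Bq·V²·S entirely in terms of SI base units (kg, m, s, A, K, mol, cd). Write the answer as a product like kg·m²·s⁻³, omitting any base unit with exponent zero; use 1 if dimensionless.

Bq = s⁻¹.
V = kg·m²·s⁻³·A⁻¹.
So V² = kg²·m⁴·s⁻⁶·A⁻².
S = kg⁻¹·m⁻²·s³·A².
Combining: m·Bq·V²·S = m · s⁻¹ · (kg²·m⁴·s⁻⁶·A⁻²) · (kg⁻¹·m⁻²·s³·A²) = kg·m³·s⁻⁴.

kg·m³·s⁻⁴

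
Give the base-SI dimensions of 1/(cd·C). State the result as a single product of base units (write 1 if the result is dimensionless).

C = s·A.
So C⁻¹ = s⁻¹·A⁻¹.
Combining: cd⁻¹·C⁻¹ = cd⁻¹ · (s⁻¹·A⁻¹) = s⁻¹·A⁻¹·cd⁻¹.

s⁻¹·A⁻¹·cd⁻¹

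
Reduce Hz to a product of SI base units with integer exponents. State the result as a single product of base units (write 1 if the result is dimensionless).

Hz = 1/s = s⁻¹ (frequency is cycles per second).

s⁻¹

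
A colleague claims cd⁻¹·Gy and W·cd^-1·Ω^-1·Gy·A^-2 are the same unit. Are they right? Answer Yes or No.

Left side:
  Gy = m²·s⁻².
  Combining: cd⁻¹·Gy = cd⁻¹ · (m²·s⁻²) = m²·s⁻²·cd⁻¹.
Right side:
  W = kg·m²·s⁻³.
  Ω = kg·m²·s⁻³·A⁻².
  So Ω⁻¹ = kg⁻¹·m⁻²·s³·A².
  Gy = m²·s⁻².
  Combining: W·cd⁻¹·Ω⁻¹·Gy·A⁻² = (kg·m²·s⁻³) · cd⁻¹ · (kg⁻¹·m⁻²·s³·A²) · (m²·s⁻²) · A⁻² = m²·s⁻²·cd⁻¹.
Both reduce to m²·s⁻²·cd⁻¹.

Yes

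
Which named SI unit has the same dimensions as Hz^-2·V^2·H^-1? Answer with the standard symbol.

Hz = 1/s = s⁻¹ (frequency is cycles per second).
So Hz⁻² = s².
V = W/A (potential = power per current),
    = kg·m²·s⁻³·A⁻¹.
So V² = kg²·m⁴·s⁻⁶·A⁻².
H = Wb/A (inductance = flux per current),
    = kg·m²·s⁻²·A⁻².
So H⁻¹ = kg⁻¹·m⁻²·s²·A².
Combining: Hz⁻²·V²·H⁻¹ = s² · (kg²·m⁴·s⁻⁶·A⁻²) · (kg⁻¹·m⁻²·s²·A²) = kg·m²·s⁻².
kg·m²·s⁻² is the base-SI form of the joule.

J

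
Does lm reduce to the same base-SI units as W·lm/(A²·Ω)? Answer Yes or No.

Yes

Left side:
  lm = cd.
Right side:
  W = J/s (power = energy per time),
      = kg·m²·s⁻³.
  lm = cd·sr = cd (luminous flux; sr is dimensionless).
  Ω = V/A (resistance = voltage per current),
      = kg·m²·s⁻³·A⁻².
  So Ω⁻¹ = kg⁻¹·m⁻²·s³·A².
  Combining: W·A⁻²·lm·Ω⁻¹ = (kg·m²·s⁻³) · A⁻² · cd · (kg⁻¹·m⁻²·s³·A²) = cd.
Both reduce to cd.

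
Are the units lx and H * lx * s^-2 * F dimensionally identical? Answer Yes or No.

Yes

Left side:
  lx = lm/m² (illuminance = luminous flux per area),
      = m⁻²·cd.
Right side:
  H = kg·m²·s⁻²·A⁻².
  lx = m⁻²·cd.
  F = kg⁻¹·m⁻²·s⁴·A².
  Combining: H·lx·s⁻²·F = (kg·m²·s⁻²·A⁻²) · (m⁻²·cd) · s⁻² · (kg⁻¹·m⁻²·s⁴·A²) = m⁻²·cd.
Both reduce to m⁻²·cd.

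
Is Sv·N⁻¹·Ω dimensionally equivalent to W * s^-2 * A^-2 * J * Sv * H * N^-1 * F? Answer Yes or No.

No

Left side:
  Sv = J/kg (equivalent dose = energy per mass),
      = m²·s⁻².
  N = kg·m/s² = kg·m·s⁻² (force = mass × acceleration).
  So N⁻¹ = kg⁻¹·m⁻¹·s².
  Ω = V/A (resistance = voltage per current),
      = kg·m²·s⁻³·A⁻².
  Combining: Sv·N⁻¹·Ω = (m²·s⁻²) · (kg⁻¹·m⁻¹·s²) · (kg·m²·s⁻³·A⁻²) = m³·s⁻³·A⁻².
Right side:
  W = kg·m²·s⁻³.
  J = kg·m²·s⁻².
  Sv = m²·s⁻².
  H = kg·m²·s⁻²·A⁻².
  N = kg·m·s⁻².
  So N⁻¹ = kg⁻¹·m⁻¹·s².
  F = kg⁻¹·m⁻²·s⁴·A².
  Combining: W·s⁻²·A⁻²·J·Sv·H·N⁻¹·F = (kg·m²·s⁻³) · s⁻² · A⁻² · (kg·m²·s⁻²) · (m²·s⁻²) · (kg·m²·s⁻²·A⁻²) · (kg⁻¹·m⁻¹·s²) · (kg⁻¹·m⁻²·s⁴·A²) = kg·m⁵·s⁻⁵·A⁻².
Left is m³·s⁻³·A⁻²; right is kg·m⁵·s⁻⁵·A⁻² — different.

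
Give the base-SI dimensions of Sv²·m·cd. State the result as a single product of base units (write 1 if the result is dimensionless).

Sv = m²·s⁻².
So Sv² = m⁴·s⁻⁴.
Combining: Sv²·m·cd = (m⁴·s⁻⁴) · m · cd = m⁵·s⁻⁴·cd.

m⁵·s⁻⁴·cd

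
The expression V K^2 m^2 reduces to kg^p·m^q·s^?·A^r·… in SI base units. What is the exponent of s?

-3

V = kg·m²·s⁻³·A⁻¹.
Combining: V·K²·m² = (kg·m²·s⁻³·A⁻¹) · K² · m² = kg·m⁴·s⁻³·A⁻¹·K².
The exponent of s is -3.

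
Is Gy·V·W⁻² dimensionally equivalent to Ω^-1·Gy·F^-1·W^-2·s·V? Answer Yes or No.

Left side:
  Gy = J/kg (absorbed dose = energy per mass),
      = m²·s⁻².
  V = W/A (potential = power per current),
      = kg·m²·s⁻³·A⁻¹.
  W = J/s (power = energy per time),
      = kg·m²·s⁻³.
  So W⁻² = kg⁻²·m⁻⁴·s⁶.
  Combining: Gy·V·W⁻² = (m²·s⁻²) · (kg·m²·s⁻³·A⁻¹) · (kg⁻²·m⁻⁴·s⁶) = kg⁻¹·s·A⁻¹.
Right side:
  Ω = kg·m²·s⁻³·A⁻².
  So Ω⁻¹ = kg⁻¹·m⁻²·s³·A².
  Gy = m²·s⁻².
  F = kg⁻¹·m⁻²·s⁴·A².
  So F⁻¹ = kg·m²·s⁻⁴·A⁻².
  W = kg·m²·s⁻³.
  So W⁻² = kg⁻²·m⁻⁴·s⁶.
  V = kg·m²·s⁻³·A⁻¹.
  Combining: Ω⁻¹·Gy·F⁻¹·W⁻²·s·V = (kg⁻¹·m⁻²·s³·A²) · (m²·s⁻²) · (kg·m²·s⁻⁴·A⁻²) · (kg⁻²·m⁻⁴·s⁶) · s · (kg·m²·s⁻³·A⁻¹) = kg⁻¹·s·A⁻¹.
Both reduce to kg⁻¹·s·A⁻¹.

Yes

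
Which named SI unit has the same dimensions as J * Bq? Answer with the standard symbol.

J = kg·m²·s⁻².
Bq = s⁻¹.
Combining: J·Bq = (kg·m²·s⁻²) · s⁻¹ = kg·m²·s⁻³.
kg·m²·s⁻³ is the base-SI form of the watt.

W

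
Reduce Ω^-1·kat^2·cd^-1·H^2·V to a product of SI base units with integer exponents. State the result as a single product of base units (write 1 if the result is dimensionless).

kg²·m⁴·s⁻⁶·A⁻³·mol²·cd⁻¹

Ω = V/A (resistance = voltage per current),
    = kg·m²·s⁻³·A⁻².
So Ω⁻¹ = kg⁻¹·m⁻²·s³·A².
kat = mol/s = s⁻¹·mol (catalytic activity).
So kat² = s⁻²·mol².
H = Wb/A (inductance = flux per current),
    = kg·m²·s⁻²·A⁻².
So H² = kg²·m⁴·s⁻⁴·A⁻⁴.
V = W/A (potential = power per current),
    = kg·m²·s⁻³·A⁻¹.
Combining: Ω⁻¹·kat²·cd⁻¹·H²·V = (kg⁻¹·m⁻²·s³·A²) · (s⁻²·mol²) · cd⁻¹ · (kg²·m⁴·s⁻⁴·A⁻⁴) · (kg·m²·s⁻³·A⁻¹) = kg²·m⁴·s⁻⁶·A⁻³·mol²·cd⁻¹.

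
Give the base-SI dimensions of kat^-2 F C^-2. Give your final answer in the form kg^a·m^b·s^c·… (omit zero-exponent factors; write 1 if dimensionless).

kat = s⁻¹·mol.
So kat⁻² = s²·mol⁻².
F = kg⁻¹·m⁻²·s⁴·A².
C = s·A.
So C⁻² = s⁻²·A⁻².
Combining: kat⁻²·F·C⁻² = (s²·mol⁻²) · (kg⁻¹·m⁻²·s⁴·A²) · (s⁻²·A⁻²) = kg⁻¹·m⁻²·s⁴·mol⁻².

kg⁻¹·m⁻²·s⁴·mol⁻²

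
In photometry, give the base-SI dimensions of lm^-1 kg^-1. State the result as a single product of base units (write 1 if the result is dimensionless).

kg⁻¹·cd⁻¹

lm = cd.
So lm⁻¹ = cd⁻¹.
Combining: lm⁻¹·kg⁻¹ = cd⁻¹ · kg⁻¹ = kg⁻¹·cd⁻¹.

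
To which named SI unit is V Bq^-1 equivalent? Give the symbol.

Wb

V = kg·m²·s⁻³·A⁻¹.
Bq = s⁻¹.
So Bq⁻¹ = s.
Combining: V·Bq⁻¹ = (kg·m²·s⁻³·A⁻¹) · s = kg·m²·s⁻²·A⁻¹.
kg·m²·s⁻²·A⁻¹ is the base-SI form of the weber.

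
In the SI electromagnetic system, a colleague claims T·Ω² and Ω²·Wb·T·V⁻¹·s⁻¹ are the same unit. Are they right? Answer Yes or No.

Yes

Left side:
  T = Wb/m² (flux density = flux per area),
      = kg·s⁻²·A⁻¹.
  Ω = V/A (resistance = voltage per current),
      = kg·m²·s⁻³·A⁻².
  So Ω² = kg²·m⁴·s⁻⁶·A⁻⁴.
  Combining: T·Ω² = (kg·s⁻²·A⁻¹) · (kg²·m⁴·s⁻⁶·A⁻⁴) = kg³·m⁴·s⁻⁸·A⁻⁵.
Right side:
  Ω = kg·m²·s⁻³·A⁻².
  So Ω² = kg²·m⁴·s⁻⁶·A⁻⁴.
  Wb = kg·m²·s⁻²·A⁻¹.
  T = kg·s⁻²·A⁻¹.
  V = kg·m²·s⁻³·A⁻¹.
  So V⁻¹ = kg⁻¹·m⁻²·s³·A.
  Combining: Ω²·Wb·T·V⁻¹·s⁻¹ = (kg²·m⁴·s⁻⁶·A⁻⁴) · (kg·m²·s⁻²·A⁻¹) · (kg·s⁻²·A⁻¹) · (kg⁻¹·m⁻²·s³·A) · s⁻¹ = kg³·m⁴·s⁻⁸·A⁻⁵.
Both reduce to kg³·m⁴·s⁻⁸·A⁻⁵.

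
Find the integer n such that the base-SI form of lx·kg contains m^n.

-2

lx = m⁻²·cd.
Combining: lx·kg = (m⁻²·cd) · kg = kg·m⁻²·cd.
The exponent of m is -2.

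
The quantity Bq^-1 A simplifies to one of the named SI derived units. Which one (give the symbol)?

C

Bq = 1/s = s⁻¹ (activity is decays per second).
So Bq⁻¹ = s.
Combining: Bq⁻¹·A = s · A = s·A.
s·A is the base-SI form of the coulomb.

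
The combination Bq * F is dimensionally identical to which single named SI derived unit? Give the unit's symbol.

S

Bq = 1/s = s⁻¹ (activity is decays per second).
F = C/V (capacitance = charge per voltage),
    = A·s/(kg·m²·s⁻³·A⁻¹) (substituting C and V),
    = kg⁻¹·m⁻²·s⁴·A².
Combining: Bq·F = s⁻¹ · (kg⁻¹·m⁻²·s⁴·A²) = kg⁻¹·m⁻²·s³·A².
kg⁻¹·m⁻²·s³·A² is the base-SI form of the siemens.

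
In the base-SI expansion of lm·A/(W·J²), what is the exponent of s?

7

lm = cd·sr = cd (luminous flux; sr is dimensionless).
W = J/s (power = energy per time),
    = kg·m²·s⁻³.
So W⁻¹ = kg⁻¹·m⁻²·s³.
J = N·m (work = force × distance),
    = kg·m²·s⁻².
So J⁻² = kg⁻²·m⁻⁴·s⁴.
Combining: lm·A·W⁻¹·J⁻² = cd · A · (kg⁻¹·m⁻²·s³) · (kg⁻²·m⁻⁴·s⁴) = kg⁻³·m⁻⁶·s⁷·A·cd.
The exponent of s is 7.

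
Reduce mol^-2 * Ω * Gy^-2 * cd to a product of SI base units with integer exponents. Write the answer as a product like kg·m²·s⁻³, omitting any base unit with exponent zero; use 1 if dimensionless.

kg·m⁻²·s·A⁻²·mol⁻²·cd

Ω = kg·m²·s⁻³·A⁻².
Gy = m²·s⁻².
So Gy⁻² = m⁻⁴·s⁴.
Combining: mol⁻²·Ω·Gy⁻²·cd = mol⁻² · (kg·m²·s⁻³·A⁻²) · (m⁻⁴·s⁴) · cd = kg·m⁻²·s·A⁻²·mol⁻²·cd.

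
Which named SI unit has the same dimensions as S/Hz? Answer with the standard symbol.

F

S = 1/Ω (conductance is reciprocal resistance),
    = kg⁻¹·m⁻²·s³·A².
Hz = 1/s = s⁻¹ (frequency is cycles per second).
So Hz⁻¹ = s.
Combining: S·Hz⁻¹ = (kg⁻¹·m⁻²·s³·A²) · s = kg⁻¹·m⁻²·s⁴·A².
kg⁻¹·m⁻²·s⁴·A² is the base-SI form of the farad.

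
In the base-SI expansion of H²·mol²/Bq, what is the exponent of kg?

2

H = kg·m²·s⁻²·A⁻².
So H² = kg²·m⁴·s⁻⁴·A⁻⁴.
Bq = s⁻¹.
So Bq⁻¹ = s.
Combining: H²·Bq⁻¹·mol² = (kg²·m⁴·s⁻⁴·A⁻⁴) · s · mol² = kg²·m⁴·s⁻³·A⁻⁴·mol².
The exponent of kg is 2.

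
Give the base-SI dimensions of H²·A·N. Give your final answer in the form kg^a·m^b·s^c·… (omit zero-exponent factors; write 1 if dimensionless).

H = kg·m²·s⁻²·A⁻².
So H² = kg²·m⁴·s⁻⁴·A⁻⁴.
N = kg·m·s⁻².
Combining: H²·A·N = (kg²·m⁴·s⁻⁴·A⁻⁴) · A · (kg·m·s⁻²) = kg³·m⁵·s⁻⁶·A⁻³.

kg³·m⁵·s⁻⁶·A⁻³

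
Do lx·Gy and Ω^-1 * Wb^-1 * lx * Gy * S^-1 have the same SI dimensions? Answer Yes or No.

Left side:
  lx = lm/m² (illuminance = luminous flux per area),
      = m⁻²·cd.
  Gy = J/kg (absorbed dose = energy per mass),
      = m²·s⁻².
  Combining: lx·Gy = (m⁻²·cd) · (m²·s⁻²) = s⁻²·cd.
Right side:
  Ω = V/A (resistance = voltage per current),
      = kg·m²·s⁻³·A⁻².
  So Ω⁻¹ = kg⁻¹·m⁻²·s³·A².
  Wb = V·s (flux: a volt is a weber per second),
      = kg·m²·s⁻²·A⁻¹.
  So Wb⁻¹ = kg⁻¹·m⁻²·s²·A.
  lx = lm/m² (illuminance = luminous flux per area),
      = m⁻²·cd.
  Gy = J/kg (absorbed dose = energy per mass),
      = m²·s⁻².
  S = 1/Ω (conductance is reciprocal resistance),
      = kg⁻¹·m⁻²·s³·A².
  So S⁻¹ = kg·m²·s⁻³·A⁻².
  Combining: Ω⁻¹·Wb⁻¹·lx·Gy·S⁻¹ = (kg⁻¹·m⁻²·s³·A²) · (kg⁻¹·m⁻²·s²·A) · (m⁻²·cd) · (m²·s⁻²) · (kg·m²·s⁻³·A⁻²) = kg⁻¹·m⁻²·A·cd.
Left is s⁻²·cd; right is kg⁻¹·m⁻²·A·cd — different.

No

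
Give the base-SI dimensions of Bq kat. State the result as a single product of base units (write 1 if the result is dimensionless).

Bq = 1/s = s⁻¹ (activity is decays per second).
kat = mol/s = s⁻¹·mol (catalytic activity).
Combining: Bq·kat = s⁻¹ · (s⁻¹·mol) = s⁻²·mol.

s⁻²·mol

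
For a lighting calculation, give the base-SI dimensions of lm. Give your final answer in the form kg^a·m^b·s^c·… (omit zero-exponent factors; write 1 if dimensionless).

lm = cd·sr = cd (luminous flux; sr is dimensionless).

cd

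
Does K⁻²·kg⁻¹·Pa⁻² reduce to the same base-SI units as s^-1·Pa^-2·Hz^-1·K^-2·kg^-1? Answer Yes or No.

Left side:
  Pa = kg·m⁻¹·s⁻².
  So Pa⁻² = kg⁻²·m²·s⁴.
  Combining: K⁻²·kg⁻¹·Pa⁻² = K⁻² · kg⁻¹ · (kg⁻²·m²·s⁴) = kg⁻³·m²·s⁴·K⁻².
Right side:
  Pa = kg·m⁻¹·s⁻².
  So Pa⁻² = kg⁻²·m²·s⁴.
  Hz = s⁻¹.
  So Hz⁻¹ = s.
  Combining: s⁻¹·Pa⁻²·Hz⁻¹·K⁻²·kg⁻¹ = s⁻¹ · (kg⁻²·m²·s⁴) · s · K⁻² · kg⁻¹ = kg⁻³·m²·s⁴·K⁻².
Both reduce to kg⁻³·m²·s⁴·K⁻².

Yes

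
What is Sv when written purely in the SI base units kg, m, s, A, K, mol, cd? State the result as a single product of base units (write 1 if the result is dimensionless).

Sv = J/kg (equivalent dose = energy per mass),
    = m²·s⁻².

m²·s⁻²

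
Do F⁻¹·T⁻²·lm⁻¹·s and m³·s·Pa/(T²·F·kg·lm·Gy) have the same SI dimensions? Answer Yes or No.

Left side:
  F = C/V (capacitance = charge per voltage),
      = A·s/(kg·m²·s⁻³·A⁻¹) (substituting C and V),
      = kg⁻¹·m⁻²·s⁴·A².
  So F⁻¹ = kg·m²·s⁻⁴·A⁻².
  T = Wb/m² (flux density = flux per area),
      = kg·s⁻²·A⁻¹.
  So T⁻² = kg⁻²·s⁴·A².
  lm = cd·sr = cd (luminous flux; sr is dimensionless).
  So lm⁻¹ = cd⁻¹.
  Combining: F⁻¹·T⁻²·lm⁻¹·s = (kg·m²·s⁻⁴·A⁻²) · (kg⁻²·s⁴·A²) · cd⁻¹ · s = kg⁻¹·m²·s·cd⁻¹.
Right side:
  T = Wb/m² (flux density = flux per area),
      = kg·s⁻²·A⁻¹.
  So T⁻² = kg⁻²·s⁴·A².
  F = C/V (capacitance = charge per voltage),
      = A·s/(kg·m²·s⁻³·A⁻¹) (substituting C and V),
      = kg⁻¹·m⁻²·s⁴·A².
  So F⁻¹ = kg·m²·s⁻⁴·A⁻².
  lm = cd·sr = cd (luminous flux; sr is dimensionless).
  So lm⁻¹ = cd⁻¹.
  Gy = J/kg (absorbed dose = energy per mass),
      = m²·s⁻².
  So Gy⁻¹ = m⁻²·s².
  Pa = N/m² (pressure = force per area),
      = kg·m⁻¹·s⁻².
  Combining: m³·T⁻²·F⁻¹·kg⁻¹·s·lm⁻¹·Gy⁻¹·Pa = m³ · (kg⁻²·s⁴·A²) · (kg·m²·s⁻⁴·A⁻²) · kg⁻¹ · s · cd⁻¹ · (m⁻²·s²) · (kg·m⁻¹·s⁻²) = kg⁻¹·m²·s·cd⁻¹.
Both reduce to kg⁻¹·m²·s·cd⁻¹.

Yes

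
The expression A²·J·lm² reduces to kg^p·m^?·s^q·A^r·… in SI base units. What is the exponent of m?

J = N·m (work = force × distance),
    = kg·m²·s⁻².
lm = cd·sr = cd (luminous flux; sr is dimensionless).
So lm² = cd².
Combining: A²·J·lm² = A² · (kg·m²·s⁻²) · cd² = kg·m²·s⁻²·A²·cd².
The exponent of m is 2.

2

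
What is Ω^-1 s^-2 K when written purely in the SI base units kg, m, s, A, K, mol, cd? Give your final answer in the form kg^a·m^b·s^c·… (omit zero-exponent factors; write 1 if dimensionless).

Ω = V/A (resistance = voltage per current),
    = kg·m²·s⁻³·A⁻².
So Ω⁻¹ = kg⁻¹·m⁻²·s³·A².
Combining: Ω⁻¹·s⁻²·K = (kg⁻¹·m⁻²·s³·A²) · s⁻² · K = kg⁻¹·m⁻²·s·A²·K.

kg⁻¹·m⁻²·s·A²·K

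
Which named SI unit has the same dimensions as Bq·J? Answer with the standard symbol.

Bq = 1/s = s⁻¹ (activity is decays per second).
J = N·m (work = force × distance),
    = kg·m²·s⁻².
Combining: Bq·J = s⁻¹ · (kg·m²·s⁻²) = kg·m²·s⁻³.
kg·m²·s⁻³ is the base-SI form of the watt.

W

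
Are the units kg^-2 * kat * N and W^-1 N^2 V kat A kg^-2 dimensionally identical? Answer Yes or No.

Left side:
  kat = mol/s = s⁻¹·mol (catalytic activity).
  N = kg·m/s² = kg·m·s⁻² (force = mass × acceleration).
  Combining: kg⁻²·kat·N = kg⁻² · (s⁻¹·mol) · (kg·m·s⁻²) = kg⁻¹·m·s⁻³·mol.
Right side:
  W = kg·m²·s⁻³.
  So W⁻¹ = kg⁻¹·m⁻²·s³.
  N = kg·m·s⁻².
  So N² = kg²·m²·s⁻⁴.
  V = kg·m²·s⁻³·A⁻¹.
  kat = s⁻¹·mol.
  Combining: W⁻¹·N²·V·kat·A·kg⁻² = (kg⁻¹·m⁻²·s³) · (kg²·m²·s⁻⁴) · (kg·m²·s⁻³·A⁻¹) · (s⁻¹·mol) · A · kg⁻² = m²·s⁻⁵·mol.
Left is kg⁻¹·m·s⁻³·mol; right is m²·s⁻⁵·mol — different.

No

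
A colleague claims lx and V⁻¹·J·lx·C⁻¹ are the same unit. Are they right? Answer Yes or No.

Yes

Left side:
  lx = lm/m² (illuminance = luminous flux per area),
      = m⁻²·cd.
Right side:
  V = kg·m²·s⁻³·A⁻¹.
  So V⁻¹ = kg⁻¹·m⁻²·s³·A.
  J = kg·m²·s⁻².
  lx = m⁻²·cd.
  C = s·A.
  So C⁻¹ = s⁻¹·A⁻¹.
  Combining: V⁻¹·J·lx·C⁻¹ = (kg⁻¹·m⁻²·s³·A) · (kg·m²·s⁻²) · (m⁻²·cd) · (s⁻¹·A⁻¹) = m⁻²·cd.
Both reduce to m⁻²·cd.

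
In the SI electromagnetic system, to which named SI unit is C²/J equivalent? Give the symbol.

F

J = kg·m²·s⁻².
So J⁻¹ = kg⁻¹·m⁻²·s².
C = s·A.
So C² = s²·A².
Combining: J⁻¹·C² = (kg⁻¹·m⁻²·s²) · (s²·A²) = kg⁻¹·m⁻²·s⁴·A².
kg⁻¹·m⁻²·s⁴·A² is the base-SI form of the farad.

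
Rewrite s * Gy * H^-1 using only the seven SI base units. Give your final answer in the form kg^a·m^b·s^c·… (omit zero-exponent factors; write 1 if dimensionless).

kg⁻¹·s·A²

Gy = J/kg (absorbed dose = energy per mass),
    = m²·s⁻².
H = Wb/A (inductance = flux per current),
    = kg·m²·s⁻²·A⁻².
So H⁻¹ = kg⁻¹·m⁻²·s²·A².
Combining: s·Gy·H⁻¹ = s · (m²·s⁻²) · (kg⁻¹·m⁻²·s²·A²) = kg⁻¹·s·A².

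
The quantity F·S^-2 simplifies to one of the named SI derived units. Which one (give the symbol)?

H

F = C/V (capacitance = charge per voltage),
    = A·s/(kg·m²·s⁻³·A⁻¹) (substituting C and V),
    = kg⁻¹·m⁻²·s⁴·A².
S = 1/Ω (conductance is reciprocal resistance),
    = kg⁻¹·m⁻²·s³·A².
So S⁻² = kg²·m⁴·s⁻⁶·A⁻⁴.
Combining: F·S⁻² = (kg⁻¹·m⁻²·s⁴·A²) · (kg²·m⁴·s⁻⁶·A⁻⁴) = kg·m²·s⁻²·A⁻².
kg·m²·s⁻²·A⁻² is the base-SI form of the henry.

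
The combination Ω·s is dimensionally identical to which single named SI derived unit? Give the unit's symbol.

H

Ω = kg·m²·s⁻³·A⁻².
Combining: Ω·s = (kg·m²·s⁻³·A⁻²) · s = kg·m²·s⁻²·A⁻².
kg·m²·s⁻²·A⁻² is the base-SI form of the henry.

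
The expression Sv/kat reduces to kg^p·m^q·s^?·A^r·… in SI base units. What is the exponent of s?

Sv = m²·s⁻².
kat = s⁻¹·mol.
So kat⁻¹ = s·mol⁻¹.
Combining: Sv·kat⁻¹ = (m²·s⁻²) · (s·mol⁻¹) = m²·s⁻¹·mol⁻¹.
The exponent of s is -1.

-1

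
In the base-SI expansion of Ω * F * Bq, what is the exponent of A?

0

Ω = kg·m²·s⁻³·A⁻².
F = kg⁻¹·m⁻²·s⁴·A².
Bq = s⁻¹.
Combining: Ω·F·Bq = (kg·m²·s⁻³·A⁻²) · (kg⁻¹·m⁻²·s⁴·A²) · s⁻¹ = 1.
The exponent of A is 0.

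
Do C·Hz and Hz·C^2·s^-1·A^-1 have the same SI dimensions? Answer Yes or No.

Yes

Left side:
  C = s·A.
  Hz = s⁻¹.
  Combining: C·Hz = (s·A) · s⁻¹ = A.
Right side:
  Hz = 1/s = s⁻¹ (frequency is cycles per second).
  C = A·s = s·A (charge = current × time).
  So C² = s²·A².
  Combining: Hz·C²·s⁻¹·A⁻¹ = s⁻¹ · (s²·A²) · s⁻¹ · A⁻¹ = A.
Both reduce to A.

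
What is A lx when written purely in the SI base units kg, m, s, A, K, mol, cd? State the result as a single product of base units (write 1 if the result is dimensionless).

m⁻²·A·cd

lx = m⁻²·cd.
Combining: A·lx = A · (m⁻²·cd) = m⁻²·A·cd.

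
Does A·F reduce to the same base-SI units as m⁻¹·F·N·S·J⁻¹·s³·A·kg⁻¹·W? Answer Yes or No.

Left side:
  F = kg⁻¹·m⁻²·s⁴·A².
  Combining: A·F = A · (kg⁻¹·m⁻²·s⁴·A²) = kg⁻¹·m⁻²·s⁴·A³.
Right side:
  F = kg⁻¹·m⁻²·s⁴·A².
  N = kg·m·s⁻².
  S = kg⁻¹·m⁻²·s³·A².
  J = kg·m²·s⁻².
  So J⁻¹ = kg⁻¹·m⁻²·s².
  W = kg·m²·s⁻³.
  Combining: m⁻¹·F·N·S·J⁻¹·s³·A·kg⁻¹·W = m⁻¹ · (kg⁻¹·m⁻²·s⁴·A²) · (kg·m·s⁻²) · (kg⁻¹·m⁻²·s³·A²) · (kg⁻¹·m⁻²·s²) · s³ · A · kg⁻¹ · (kg·m²·s⁻³) = kg⁻²·m⁻⁴·s⁷·A⁵.
Left is kg⁻¹·m⁻²·s⁴·A³; right is kg⁻²·m⁻⁴·s⁷·A⁵ — different.

No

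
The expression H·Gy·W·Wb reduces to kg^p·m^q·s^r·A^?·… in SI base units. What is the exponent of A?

H = kg·m²·s⁻²·A⁻².
Gy = m²·s⁻².
W = kg·m²·s⁻³.
Wb = kg·m²·s⁻²·A⁻¹.
Combining: H·Gy·W·Wb = (kg·m²·s⁻²·A⁻²) · (m²·s⁻²) · (kg·m²·s⁻³) · (kg·m²·s⁻²·A⁻¹) = kg³·m⁸·s⁻⁹·A⁻³.
The exponent of A is -3.

-3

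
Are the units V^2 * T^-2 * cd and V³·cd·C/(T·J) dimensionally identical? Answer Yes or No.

No

Left side:
  V = W/A (potential = power per current),
      = kg·m²·s⁻³·A⁻¹.
  So V² = kg²·m⁴·s⁻⁶·A⁻².
  T = Wb/m² (flux density = flux per area),
      = kg·s⁻²·A⁻¹.
  So T⁻² = kg⁻²·s⁴·A².
  Combining: V²·T⁻²·cd = (kg²·m⁴·s⁻⁶·A⁻²) · (kg⁻²·s⁴·A²) · cd = m⁴·s⁻²·cd.
Right side:
  V = W/A (potential = power per current),
      = kg·m²·s⁻³·A⁻¹.
  So V³ = kg³·m⁶·s⁻⁹·A⁻³.
  T = Wb/m² (flux density = flux per area),
      = kg·s⁻²·A⁻¹.
  So T⁻¹ = kg⁻¹·s²·A.
  J = N·m (work = force × distance),
      = kg·m²·s⁻².
  So J⁻¹ = kg⁻¹·m⁻²·s².
  C = A·s = s·A (charge = current × time).
  Combining: V³·T⁻¹·cd·J⁻¹·C = (kg³·m⁶·s⁻⁹·A⁻³) · (kg⁻¹·s²·A) · cd · (kg⁻¹·m⁻²·s²) · (s·A) = kg·m⁴·s⁻⁴·A⁻¹·cd.
Left is m⁴·s⁻²·cd; right is kg·m⁴·s⁻⁴·A⁻¹·cd — different.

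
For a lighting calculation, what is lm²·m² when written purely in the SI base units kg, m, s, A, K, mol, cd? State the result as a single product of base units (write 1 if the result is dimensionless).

m²·cd²

lm = cd·sr = cd (luminous flux; sr is dimensionless).
So lm² = cd².
Combining: lm²·m² = cd² · m² = m²·cd².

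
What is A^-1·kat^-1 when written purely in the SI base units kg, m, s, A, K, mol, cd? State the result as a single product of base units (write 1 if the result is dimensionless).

kat = s⁻¹·mol.
So kat⁻¹ = s·mol⁻¹.
Combining: A⁻¹·kat⁻¹ = A⁻¹ · (s·mol⁻¹) = s·A⁻¹·mol⁻¹.

s·A⁻¹·mol⁻¹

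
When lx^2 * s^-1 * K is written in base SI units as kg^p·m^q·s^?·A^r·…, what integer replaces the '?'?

-1

lx = m⁻²·cd.
So lx² = m⁻⁴·cd².
Combining: lx²·s⁻¹·K = (m⁻⁴·cd²) · s⁻¹ · K = m⁻⁴·s⁻¹·K·cd².
The exponent of s is -1.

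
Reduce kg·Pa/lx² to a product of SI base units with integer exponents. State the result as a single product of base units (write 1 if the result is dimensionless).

lx = lm/m² (illuminance = luminous flux per area),
    = m⁻²·cd.
So lx⁻² = m⁴·cd⁻².
Pa = N/m² (pressure = force per area),
    = kg·m⁻¹·s⁻².
Combining: lx⁻²·kg·Pa = (m⁴·cd⁻²) · kg · (kg·m⁻¹·s⁻²) = kg²·m³·s⁻²·cd⁻².

kg²·m³·s⁻²·cd⁻²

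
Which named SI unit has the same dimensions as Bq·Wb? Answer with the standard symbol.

Bq = s⁻¹.
Wb = kg·m²·s⁻²·A⁻¹.
Combining: Bq·Wb = s⁻¹ · (kg·m²·s⁻²·A⁻¹) = kg·m²·s⁻³·A⁻¹.
kg·m²·s⁻³·A⁻¹ is the base-SI form of the volt.

V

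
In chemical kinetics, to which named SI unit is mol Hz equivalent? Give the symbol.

kat

Hz = s⁻¹.
Combining: mol·Hz = mol · s⁻¹ = s⁻¹·mol.
s⁻¹·mol is the base-SI form of the katal.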